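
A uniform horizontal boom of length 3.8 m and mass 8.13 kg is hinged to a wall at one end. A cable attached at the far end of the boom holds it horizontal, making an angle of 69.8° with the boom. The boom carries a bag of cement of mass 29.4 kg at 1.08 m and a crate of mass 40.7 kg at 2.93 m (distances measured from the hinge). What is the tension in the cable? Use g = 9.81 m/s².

T ≈ 458 N

Take moments about the hinge.
Beam weight: 8.13 × 9.81 = 79.76 N down at 1.9 m → arm 1.9 m, τ = 79.76 × 1.9 = 151.5 N·m clockwise.
Bag of cement: 29.4 × 9.81 = 288.4 N down at 1.08 m → arm 1.08 m, τ = 288.4 × 1.08 = 311.5 N·m clockwise.
Crate: 40.7 × 9.81 = 399.3 N down at 2.93 m → arm 2.93 m, τ = 399.3 × 2.93 = 1170 N·m clockwise.
Total clockwise load moment = 1633 N·m.
The cable tension T acts at 3.8 m; only its component perpendicular to the boom, T sinθ, produces torque. sin 69.8° = 0.9385.
Στ = 0 ⇒ T × 3.8 × 0.9385 = 1633 ⇒ T = 1633 / 3.566 = 458 N.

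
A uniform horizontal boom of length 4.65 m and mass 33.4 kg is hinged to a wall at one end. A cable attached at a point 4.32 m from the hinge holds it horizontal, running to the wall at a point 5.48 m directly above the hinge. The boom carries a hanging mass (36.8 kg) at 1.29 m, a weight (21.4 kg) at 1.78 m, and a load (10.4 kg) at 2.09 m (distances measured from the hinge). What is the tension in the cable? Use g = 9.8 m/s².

Taking torques about the hinge:
Beam weight: 33.4 × 9.8 = 327.3 N down at 2.325 m → arm 2.325 m, τ = 327.3 × 2.325 = 761 N·m clockwise.
Hanging mass: 36.8 × 9.8 = 360.6 N down at 1.29 m → arm 1.29 m, τ = 360.6 × 1.29 = 465.2 N·m clockwise.
Weight: 21.4 × 9.8 = 209.7 N down at 1.78 m → arm 1.78 m, τ = 209.7 × 1.78 = 373.3 N·m clockwise.
Load: 10.4 × 9.8 = 101.9 N down at 2.09 m → arm 2.09 m, τ = 101.9 × 2.09 = 213 N·m clockwise.
Total clockwise load moment = 1812 N·m.
The cable tension T acts at 4.32 m; only its component perpendicular to the boom, T sinθ, produces torque. sinθ = h/√(h²+d²) = 5.48/√(5.48²+4.32²) = 0.7853.
For rotational equilibrium, T × 4.32 × 0.7853 = 1812, so T = 1812 / 3.392 = 534 N.

T ≈ 534 N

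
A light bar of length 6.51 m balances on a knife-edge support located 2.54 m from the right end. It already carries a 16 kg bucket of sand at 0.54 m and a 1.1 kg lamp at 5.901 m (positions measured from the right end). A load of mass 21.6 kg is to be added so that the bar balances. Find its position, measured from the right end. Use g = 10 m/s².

Taking torques about the knife-edge support (at 2.54 m from the right end):
Bucket of sand: 16 × 10 = 160 N down at 0.54 m → arm 2 m, τ = 160 × 2 = 320 N·m clockwise.
Lamp: 1.1 × 10 = 11 N down at 5.901 m → arm 3.361 m, τ = 11 × 3.361 = 36.97 N·m counterclockwise.
Net moment of existing loads = 283 N·m clockwise.
The load weighs 21.6 × 10 = 216 N and must supply an equal counterclockwise moment, so its lever arm about the knife-edge support is 283 / 216 = 1.31 m.
That puts it at 2.54 + 1.31 = 3.85 m from the right end.

x ≈ 3.85 m from the right end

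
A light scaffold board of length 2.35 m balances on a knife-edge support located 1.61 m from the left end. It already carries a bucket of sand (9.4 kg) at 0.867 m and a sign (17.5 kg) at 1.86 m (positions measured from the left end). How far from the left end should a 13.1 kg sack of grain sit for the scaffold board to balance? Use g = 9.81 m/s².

Take moments about the knife-edge support (at 1.61 m from the left end).
Bucket of sand: 9.4 × 9.81 = 92.21 N down at 0.867 m → arm 0.743 m, τ = 92.21 × 0.743 = 68.51 N·m counterclockwise.
Sign: 17.5 × 9.81 = 171.7 N down at 1.86 m → arm 0.25 m, τ = 171.7 × 0.25 = 42.92 N·m clockwise.
Net moment of existing loads = 25.59 N·m counterclockwise.
The sack of grain weighs 13.1 × 9.81 = 128.5 N and must supply an equal clockwise moment, so its lever arm about the knife-edge support is 25.59 / 128.5 = 0.199 m.
That puts it at 1.61 + 0.199 = 1.81 m from the left end.

x ≈ 1.81 m from the left end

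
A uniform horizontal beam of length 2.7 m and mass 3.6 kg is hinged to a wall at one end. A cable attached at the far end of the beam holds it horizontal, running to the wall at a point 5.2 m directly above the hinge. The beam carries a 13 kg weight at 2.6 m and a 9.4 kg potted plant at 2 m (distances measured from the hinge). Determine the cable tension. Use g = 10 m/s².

T ≈ 240 N

About the hinge:
Beam weight: 3.6 × 10 = 36 N down at 1.35 m → arm 1.35 m, τ = 36 × 1.35 = 48.6 N·m clockwise.
Weight: 13 × 10 = 130 N down at 2.6 m → arm 2.6 m, τ = 130 × 2.6 = 338 N·m clockwise.
Potted plant: 9.4 × 10 = 94 N down at 2 m → arm 2 m, τ = 94 × 2 = 188 N·m clockwise.
Total clockwise load moment = 574.6 N·m.
The cable tension T acts at 2.7 m; only its component perpendicular to the beam, T sinθ, produces torque. sinθ = h/√(h²+d²) = 5.2/√(5.2²+2.7²) = 0.8875.
For rotational equilibrium, T × 2.7 × 0.8875 = 574.6, so T = 574.6 / 2.396 = 240 N.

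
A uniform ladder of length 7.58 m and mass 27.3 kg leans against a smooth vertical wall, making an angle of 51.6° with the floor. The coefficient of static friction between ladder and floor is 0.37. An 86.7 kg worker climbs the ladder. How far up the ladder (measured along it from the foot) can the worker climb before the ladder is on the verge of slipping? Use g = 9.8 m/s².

d ≈ 3.46 m

Sum moments about the foot of the ladder (the floor normal and friction both act there and drop out).
Ladder weight 27.3×9.8 = 267.5 N acts at 3.79 m along the ladder; its horizontal arm is 3.79·cos51.6° = 2.354 m → τ = 629.7 N·m clockwise.
Worker weight 86.7×9.8 = 849.7 N at distance d → arm d·cos51.6° → τ = 849.7·d·0.6211 clockwise.
Wall normal N at the top has arm L sinθ = 5.94 m counterclockwise, so Στ = 0 gives N·5.94 = 629.7 + 527.7·d.
ΣFy = 0 ⇒ N_floor = 1117 N, so the maximum friction is μ_s·N_floor = 0.37×1117 = 413.3 N. ΣFx = 0 ⇒ N_wall = f, so at the slipping point N = 413.3 N.
Substituting: 413.3×5.94 = 629.7 + 527.7·d ⇒ d = (2455 − 629.7) / 527.7 = 3.46 m.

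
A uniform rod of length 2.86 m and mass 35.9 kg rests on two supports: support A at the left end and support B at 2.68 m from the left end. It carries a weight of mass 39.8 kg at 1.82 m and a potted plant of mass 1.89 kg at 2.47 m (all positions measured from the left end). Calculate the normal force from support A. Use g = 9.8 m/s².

Sum moments about support B (its reaction then has zero moment arm).
Beam weight: 35.9 × 9.8 = 351.8 N down at 1.43 m → arm 1.25 m, τ = 351.8 × 1.25 = 439.8 N·m counterclockwise.
Weight: 39.8 × 9.8 = 390 N down at 1.82 m → arm 0.86 m, τ = 390 × 0.86 = 335.4 N·m counterclockwise.
Potted plant: 1.89 × 9.8 = 18.52 N down at 2.47 m → arm 0.21 m, τ = 18.52 × 0.21 = 3.889 N·m counterclockwise.
Net load moment about support B = 779.1 N·m counterclockwise.
Reaction R at support A is upward at 0 m, arm 2.68 m → moment R × 2.68 clockwise.
For rotational equilibrium, R × 2.68 = 779.1, so R = 291 N.

R_A ≈ 291 N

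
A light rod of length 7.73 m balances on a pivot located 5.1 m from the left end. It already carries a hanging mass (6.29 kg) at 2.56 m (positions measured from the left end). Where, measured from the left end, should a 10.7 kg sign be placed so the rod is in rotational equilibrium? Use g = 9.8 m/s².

Choose the pivot (at 5.1 m from the left end) as the axis so the support reaction has zero arm there.
Hanging mass: 6.29 × 9.8 = 61.64 N down at 2.56 m → arm 2.54 m, τ = 61.64 × 2.54 = 156.6 N·m counterclockwise.
Net moment of existing loads = 156.6 N·m counterclockwise.
The sign weighs 10.7 × 9.8 = 104.9 N and must supply an equal clockwise moment, so its lever arm about the pivot is 156.6 / 104.9 = 1.49 m.
That puts it at 5.1 + 1.49 = 6.59 m from the left end.

x ≈ 6.59 m from the left end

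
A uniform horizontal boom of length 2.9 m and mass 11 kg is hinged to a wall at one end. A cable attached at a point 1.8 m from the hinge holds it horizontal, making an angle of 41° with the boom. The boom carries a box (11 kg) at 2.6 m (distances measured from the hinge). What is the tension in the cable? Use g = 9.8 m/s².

T ≈ 370 N

Taking torques about the hinge:
Beam weight: 11 × 9.8 = 107.8 N down at 1.45 m → arm 1.45 m, τ = 107.8 × 1.45 = 156.3 N·m clockwise.
Box: 11 × 9.8 = 107.8 N down at 2.6 m → arm 2.6 m, τ = 107.8 × 2.6 = 280.3 N·m clockwise.
Total clockwise load moment = 436.6 N·m.
The cable tension T acts at 1.8 m; only its component perpendicular to the boom, T sinθ, produces torque. sin 41° = 0.6561.
Στ = 0 ⇒ T × 1.8 × 0.6561 = 436.6 ⇒ T = 436.6 / 1.181 = 370 N.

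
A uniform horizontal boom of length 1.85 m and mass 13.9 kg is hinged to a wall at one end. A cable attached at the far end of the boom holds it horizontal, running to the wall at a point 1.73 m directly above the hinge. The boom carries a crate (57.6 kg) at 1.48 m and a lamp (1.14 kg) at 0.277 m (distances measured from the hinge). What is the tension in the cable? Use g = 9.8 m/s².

T ≈ 763 N

Take moments about the hinge.
Beam weight: 13.9 × 9.8 = 136.2 N down at 0.925 m → arm 0.925 m, τ = 136.2 × 0.925 = 126 N·m clockwise.
Crate: 57.6 × 9.8 = 564.5 N down at 1.48 m → arm 1.48 m, τ = 564.5 × 1.48 = 835.5 N·m clockwise.
Lamp: 1.14 × 9.8 = 11.17 N down at 0.277 m → arm 0.277 m, τ = 11.17 × 0.277 = 3.094 N·m clockwise.
Total clockwise load moment = 964.6 N·m.
The cable tension T acts at 1.85 m; only its component perpendicular to the boom, T sinθ, produces torque. sinθ = h/√(h²+d²) = 1.73/√(1.73²+1.85²) = 0.683.
Setting net torque to zero: T × 1.85 × 0.683 = 964.6 → T = 964.6 / 1.264 = 763 N.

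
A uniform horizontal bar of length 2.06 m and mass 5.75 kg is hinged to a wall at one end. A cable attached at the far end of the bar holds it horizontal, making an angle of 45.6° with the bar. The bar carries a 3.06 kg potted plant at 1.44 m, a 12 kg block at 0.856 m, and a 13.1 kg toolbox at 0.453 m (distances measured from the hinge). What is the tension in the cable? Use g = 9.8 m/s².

T ≈ 177 N

Choose the hinge as the axis so the unknown hinge reaction has zero arm there.
Beam weight: 5.75 × 9.8 = 56.35 N down at 1.03 m → arm 1.03 m, τ = 56.35 × 1.03 = 58.04 N·m clockwise.
Potted plant: 3.06 × 9.8 = 29.99 N down at 1.44 m → arm 1.44 m, τ = 29.99 × 1.44 = 43.19 N·m clockwise.
Block: 12 × 9.8 = 117.6 N down at 0.856 m → arm 0.856 m, τ = 117.6 × 0.856 = 100.7 N·m clockwise.
Toolbox: 13.1 × 9.8 = 128.4 N down at 0.453 m → arm 0.453 m, τ = 128.4 × 0.453 = 58.17 N·m clockwise.
Total clockwise load moment = 260.1 N·m.
The cable tension T acts at 2.06 m; only its component perpendicular to the bar, T sinθ, produces torque. sin 45.6° = 0.7145.
Setting net torque to zero: T × 2.06 × 0.7145 = 260.1 → T = 260.1 / 1.472 = 177 N.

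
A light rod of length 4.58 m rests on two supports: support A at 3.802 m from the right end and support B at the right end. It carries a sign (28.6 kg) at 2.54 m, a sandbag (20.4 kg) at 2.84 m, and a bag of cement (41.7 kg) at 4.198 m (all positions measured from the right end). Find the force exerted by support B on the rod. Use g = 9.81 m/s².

Sum moments about support A (its reaction then has zero moment arm).
Sign: 28.6 × 9.81 = 280.6 N down at 2.54 m → arm 1.262 m, τ = 280.6 × 1.262 = 354.1 N·m clockwise.
Sandbag: 20.4 × 9.81 = 200.1 N down at 2.84 m → arm 0.962 m, τ = 200.1 × 0.962 = 192.5 N·m clockwise.
Bag of cement: 41.7 × 9.81 = 409.1 N down at 4.198 m → arm 0.396 m, τ = 409.1 × 0.396 = 162 N·m counterclockwise.
Net load moment about support A = 384.6 N·m clockwise.
Reaction R at support B is upward at 0 m, arm 3.802 m → moment R × 3.802 counterclockwise.
Setting net torque to zero: R × 3.802 = 384.6 → R = 101 N.

R_B ≈ 101 N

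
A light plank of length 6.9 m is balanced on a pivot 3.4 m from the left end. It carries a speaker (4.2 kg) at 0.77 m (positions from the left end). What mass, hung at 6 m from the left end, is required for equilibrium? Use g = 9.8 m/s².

m ≈ 4.25 kg

About the pivot (at 3.4 m from the left end):
Speaker: 4.2 × 9.8 = 41.16 N down at 0.77 m → arm 2.63 m, τ = 41.16 × 2.63 = 108.3 N·m counterclockwise.
Net moment of known loads = 108.3 N·m counterclockwise.
An unknown mass m at 6 m has arm 2.6 m; its moment is m·g·2.6 clockwise.
Balancing moments: m × 9.8 × 2.6 = 108.3, giving m = 108.3 / (9.8 × 2.6) = 4.25 kg.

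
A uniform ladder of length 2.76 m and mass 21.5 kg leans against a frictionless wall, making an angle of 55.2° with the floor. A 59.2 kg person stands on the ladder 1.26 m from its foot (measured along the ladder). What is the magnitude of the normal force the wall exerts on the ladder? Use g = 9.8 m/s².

Taking torques about the foot of the ladder:
Ladder weight 21.5×9.8 = 210.7 N acts at 1.38 m along the ladder; its horizontal arm is 1.38·cos55.2° = 0.7876 m → τ = 165.9 N·m clockwise.
Person: 59.2×9.8 = 580.2 N at 1.26 m → arm 0.7191 m → τ = 417.2 N·m clockwise.
Wall normal N acts horizontally at the top; its moment arm is the height L sinθ = 2.76·sin55.2° = 2.266 m, counterclockwise.
Στ = 0 ⇒ N × 2.266 = 583.1 ⇒ N = 257 N.

N_wall ≈ 257 N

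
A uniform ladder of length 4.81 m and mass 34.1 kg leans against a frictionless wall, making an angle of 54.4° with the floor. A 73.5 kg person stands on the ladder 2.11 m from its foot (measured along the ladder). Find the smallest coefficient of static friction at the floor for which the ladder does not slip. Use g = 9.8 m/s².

Sum moments about the foot of the ladder (the floor normal and friction both act there and drop out).
Ladder weight 34.1×9.8 = 334.2 N acts at 2.405 m along the ladder; its horizontal arm is 2.405·cos54.4° = 1.4 m → τ = 467.9 N·m clockwise.
Person: 73.5×9.8 = 720.3 N at 2.11 m → arm 1.228 m → τ = 884.5 N·m clockwise.
Wall normal N acts horizontally at the top; its moment arm is the height L sinθ = 4.81·sin54.4° = 3.911 m, counterclockwise.
Setting net torque to zero: N × 3.911 = 1352 → N = 345.7 N.
ΣFx = 0 ⇒ f = N_wall = 345.7 N. ΣFy = 0 ⇒ N_floor = 1054 N.
μ_min = f / N_floor = 345.7 / 1054 = 0.328.

μ_min ≈ 0.328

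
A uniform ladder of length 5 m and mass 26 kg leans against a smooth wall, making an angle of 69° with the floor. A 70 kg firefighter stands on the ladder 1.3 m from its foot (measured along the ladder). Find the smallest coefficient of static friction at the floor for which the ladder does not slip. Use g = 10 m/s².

μ_min ≈ 0.125

Take moments about the foot of the ladder.
Ladder weight 26×10 = 260 N acts at 2.5 m along the ladder; its horizontal arm is 2.5·cos69° = 0.8959 m → τ = 232.9 N·m clockwise.
Firefighter: 70×10 = 700 N at 1.3 m → arm 0.4659 m → τ = 326.1 N·m clockwise.
Wall normal N acts horizontally at the top; its moment arm is the height L sinθ = 5·sin69° = 4.668 m, counterclockwise.
Balancing moments: N × 4.668 = 559, giving N = 119.8 N.
ΣFx = 0 ⇒ f = N_wall = 119.8 N. ΣFy = 0 ⇒ N_floor = 960 N.
μ_min = f / N_floor = 119.8 / 960 = 0.125.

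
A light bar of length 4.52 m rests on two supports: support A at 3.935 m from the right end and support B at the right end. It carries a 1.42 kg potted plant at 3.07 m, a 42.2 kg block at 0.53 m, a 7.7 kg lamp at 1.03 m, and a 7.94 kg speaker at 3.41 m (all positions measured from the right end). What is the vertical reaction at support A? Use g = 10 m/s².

About support B:
Potted plant: 1.42 × 10 = 14.2 N down at 3.07 m → arm 3.07 m, τ = 14.2 × 3.07 = 43.59 N·m counterclockwise.
Block: 42.2 × 10 = 422 N down at 0.53 m → arm 0.53 m, τ = 422 × 0.53 = 223.7 N·m counterclockwise.
Lamp: 7.7 × 10 = 77 N down at 1.03 m → arm 1.03 m, τ = 77 × 1.03 = 79.31 N·m counterclockwise.
Speaker: 7.94 × 10 = 79.4 N down at 3.41 m → arm 3.41 m, τ = 79.4 × 3.41 = 270.8 N·m counterclockwise.
Net load moment about support B = 617.4 N·m counterclockwise.
Reaction R at support A is upward at 3.935 m, arm 3.935 m → moment R × 3.935 clockwise.
Στ = 0 ⇒ R × 3.935 = 617.4 ⇒ R = 157 N.

R_A ≈ 157 N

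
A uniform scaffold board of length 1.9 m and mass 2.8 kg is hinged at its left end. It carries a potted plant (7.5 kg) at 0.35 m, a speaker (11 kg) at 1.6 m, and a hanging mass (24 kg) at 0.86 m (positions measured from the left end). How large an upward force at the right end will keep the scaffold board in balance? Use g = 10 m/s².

Take moments about the left end.
Beam weight: 2.8 × 10 = 28 N down at 0.95 m → arm 0.95 m, τ = 28 × 0.95 = 26.6 N·m clockwise.
Potted plant: 7.5 × 10 = 75 N down at 0.35 m → arm 0.35 m, τ = 75 × 0.35 = 26.25 N·m clockwise.
Speaker: 11 × 10 = 110 N down at 1.6 m → arm 1.6 m, τ = 110 × 1.6 = 176 N·m clockwise.
Hanging mass: 24 × 10 = 240 N down at 0.86 m → arm 0.86 m, τ = 240 × 0.86 = 206.4 N·m clockwise.
Net moment of the loads = 435.2 N·m clockwise.
The upward force F acts at the right end, arm 1.9 m, giving F × 1.9 counterclockwise.
Balancing moments: F × 1.9 = 435.2, giving F = 435.2 / 1.9 = 229 N.

F ≈ 229 N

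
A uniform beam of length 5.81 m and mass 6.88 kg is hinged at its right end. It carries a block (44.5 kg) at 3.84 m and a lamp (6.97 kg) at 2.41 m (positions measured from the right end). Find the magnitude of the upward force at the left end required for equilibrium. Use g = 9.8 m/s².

Sum moments about the right end (the unknown pivot reaction has zero arm there).
Beam weight: 6.88 × 9.8 = 67.42 N down at 2.905 m → arm 2.905 m, τ = 67.42 × 2.905 = 195.9 N·m counterclockwise.
Block: 44.5 × 9.8 = 436.1 N down at 3.84 m → arm 3.84 m, τ = 436.1 × 3.84 = 1675 N·m counterclockwise.
Lamp: 6.97 × 9.8 = 68.31 N down at 2.41 m → arm 2.41 m, τ = 68.31 × 2.41 = 164.6 N·m counterclockwise.
Net moment of the loads = 2036 N·m counterclockwise.
The upward force F acts at the left end, arm 5.81 m, giving F × 5.81 clockwise.
For rotational equilibrium, F × 5.81 = 2036, so F = 2036 / 5.81 = 350 N.

F ≈ 350 N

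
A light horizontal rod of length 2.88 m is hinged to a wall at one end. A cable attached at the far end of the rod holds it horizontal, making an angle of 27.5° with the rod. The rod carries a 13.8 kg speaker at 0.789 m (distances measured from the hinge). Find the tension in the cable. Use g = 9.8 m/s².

T ≈ 80.2 N

Take moments about the hinge.
Speaker: 13.8 × 9.8 = 135.2 N down at 0.789 m → arm 0.789 m, τ = 135.2 × 0.789 = 106.7 N·m clockwise.
Total clockwise load moment = 106.7 N·m.
The cable tension T acts at 2.88 m; only its component perpendicular to the rod, T sinθ, produces torque. sin 27.5° = 0.4617.
For rotational equilibrium, T × 2.88 × 0.4617 = 106.7, so T = 106.7 / 1.33 = 80.2 N.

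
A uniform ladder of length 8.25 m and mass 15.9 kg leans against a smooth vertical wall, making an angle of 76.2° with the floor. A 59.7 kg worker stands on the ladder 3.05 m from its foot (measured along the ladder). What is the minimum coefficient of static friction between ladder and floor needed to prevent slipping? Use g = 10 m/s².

Sum moments about the foot of the ladder (the floor normal and friction both act there and drop out).
Ladder weight 15.9×10 = 159 N acts at 4.125 m along the ladder; its horizontal arm is 4.125·cos76.2° = 0.984 m → τ = 156.5 N·m clockwise.
Worker: 59.7×10 = 597 N at 3.05 m → arm 0.7275 m → τ = 434.3 N·m clockwise.
Wall normal N acts horizontally at the top; its moment arm is the height L sinθ = 8.25·sin76.2° = 8.012 m, counterclockwise.
Setting net torque to zero: N × 8.012 = 590.8 → N = 73.74 N.
ΣFx = 0 ⇒ f = N_wall = 73.74 N. ΣFy = 0 ⇒ N_floor = 756 N.
μ_min = f / N_floor = 73.74 / 756 = 0.0975.

μ_min ≈ 0.0975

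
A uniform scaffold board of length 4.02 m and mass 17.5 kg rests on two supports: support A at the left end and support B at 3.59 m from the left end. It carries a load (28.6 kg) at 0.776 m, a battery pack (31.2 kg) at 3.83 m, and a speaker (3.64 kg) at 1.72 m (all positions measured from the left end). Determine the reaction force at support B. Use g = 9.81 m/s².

R_B ≈ 500 N

Sum moments about support A (its reaction then has zero moment arm).
Beam weight: 17.5 × 9.81 = 171.7 N down at 2.01 m → arm 2.01 m, τ = 171.7 × 2.01 = 345.1 N·m clockwise.
Load: 28.6 × 9.81 = 280.6 N down at 0.776 m → arm 0.776 m, τ = 280.6 × 0.776 = 217.7 N·m clockwise.
Battery pack: 31.2 × 9.81 = 306.1 N down at 3.83 m → arm 3.83 m, τ = 306.1 × 3.83 = 1172 N·m clockwise.
Speaker: 3.64 × 9.81 = 35.71 N down at 1.72 m → arm 1.72 m, τ = 35.71 × 1.72 = 61.42 N·m clockwise.
Net load moment about support A = 1796 N·m clockwise.
Reaction R at support B is upward at 3.59 m, arm 3.59 m → moment R × 3.59 counterclockwise.
Setting net torque to zero: R × 3.59 = 1796 → R = 500 N.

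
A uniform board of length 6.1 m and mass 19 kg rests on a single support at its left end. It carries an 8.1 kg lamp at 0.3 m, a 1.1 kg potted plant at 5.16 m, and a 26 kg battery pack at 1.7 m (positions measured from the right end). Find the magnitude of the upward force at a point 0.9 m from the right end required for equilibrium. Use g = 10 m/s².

F ≈ 424 N

About the left end:
Beam weight: 19 × 10 = 190 N down at 3.05 m → arm 3.05 m, τ = 190 × 3.05 = 579.5 N·m clockwise.
Lamp: 8.1 × 10 = 81 N down at 0.3 m → arm 5.8 m, τ = 81 × 5.8 = 469.8 N·m clockwise.
Potted plant: 1.1 × 10 = 11 N down at 5.16 m → arm 0.94 m, τ = 11 × 0.94 = 10.34 N·m clockwise.
Battery pack: 26 × 10 = 260 N down at 1.7 m → arm 4.4 m, τ = 260 × 4.4 = 1144 N·m clockwise.
Net moment of the loads = 2204 N·m clockwise.
The upward force F acts at a point 0.9 m from the right end, arm 5.2 m, giving F × 5.2 counterclockwise.
Balancing moments: F × 5.2 = 2204, giving F = 2204 / 5.2 = 424 N.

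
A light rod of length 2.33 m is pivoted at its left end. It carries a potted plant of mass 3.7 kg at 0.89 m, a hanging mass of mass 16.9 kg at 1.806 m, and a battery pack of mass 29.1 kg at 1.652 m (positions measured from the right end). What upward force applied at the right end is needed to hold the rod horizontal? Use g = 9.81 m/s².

Taking torques about the left end:
Potted plant: 3.7 × 9.81 = 36.3 N down at 0.89 m → arm 1.44 m, τ = 36.3 × 1.44 = 52.27 N·m clockwise.
Hanging mass: 16.9 × 9.81 = 165.8 N down at 1.806 m → arm 0.524 m, τ = 165.8 × 0.524 = 86.88 N·m clockwise.
Battery pack: 29.1 × 9.81 = 285.5 N down at 1.652 m → arm 0.678 m, τ = 285.5 × 0.678 = 193.6 N·m clockwise.
Net moment of the loads = 332.8 N·m clockwise.
The upward force F acts at the right end, arm 2.33 m, giving F × 2.33 counterclockwise.
Balancing moments: F × 2.33 = 332.8, giving F = 332.8 / 2.33 = 143 N.

F ≈ 143 N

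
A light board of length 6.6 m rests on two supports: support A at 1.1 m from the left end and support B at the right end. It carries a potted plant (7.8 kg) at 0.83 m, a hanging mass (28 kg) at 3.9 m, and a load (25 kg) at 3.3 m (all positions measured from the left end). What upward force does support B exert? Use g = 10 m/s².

R_B ≈ 239 N

Sum moments about support A (its reaction then has zero moment arm).
Potted plant: 7.8 × 10 = 78 N down at 0.83 m → arm 0.27 m, τ = 78 × 0.27 = 21.06 N·m counterclockwise.
Hanging mass: 28 × 10 = 280 N down at 3.9 m → arm 2.8 m, τ = 280 × 2.8 = 784 N·m clockwise.
Load: 25 × 10 = 250 N down at 3.3 m → arm 2.2 m, τ = 250 × 2.2 = 550 N·m clockwise.
Net load moment about support A = 1313 N·m clockwise.
Reaction R at support B is upward at 6.6 m, arm 5.5 m → moment R × 5.5 counterclockwise.
Setting net torque to zero: R × 5.5 = 1313 → R = 239 N.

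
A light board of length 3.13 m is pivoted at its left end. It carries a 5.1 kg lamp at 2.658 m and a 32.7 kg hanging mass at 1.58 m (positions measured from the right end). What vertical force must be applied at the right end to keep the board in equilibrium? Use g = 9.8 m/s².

Taking torques about the left end:
Lamp: 5.1 × 9.8 = 49.98 N down at 2.658 m → arm 0.472 m, τ = 49.98 × 0.472 = 23.59 N·m clockwise.
Hanging mass: 32.7 × 9.8 = 320.5 N down at 1.58 m → arm 1.55 m, τ = 320.5 × 1.55 = 496.8 N·m clockwise.
Net moment of the loads = 520.4 N·m clockwise.
The upward force F acts at the right end, arm 3.13 m, giving F × 3.13 counterclockwise.
Setting net torque to zero: F × 3.13 = 520.4 → F = 520.4 / 3.13 = 166 N.

F ≈ 166 N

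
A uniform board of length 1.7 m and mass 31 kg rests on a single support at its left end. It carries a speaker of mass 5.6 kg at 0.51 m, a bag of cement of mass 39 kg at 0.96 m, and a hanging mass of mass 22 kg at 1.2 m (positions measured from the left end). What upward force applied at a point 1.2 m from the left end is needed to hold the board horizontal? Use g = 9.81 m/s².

Choose the left end as the axis so the unknown pivot reaction has zero arm there.
Beam weight: 31 × 9.81 = 304.1 N down at 0.85 m → arm 0.85 m, τ = 304.1 × 0.85 = 258.5 N·m clockwise.
Speaker: 5.6 × 9.81 = 54.94 N down at 0.51 m → arm 0.51 m, τ = 54.94 × 0.51 = 28.02 N·m clockwise.
Bag of cement: 39 × 9.81 = 382.6 N down at 0.96 m → arm 0.96 m, τ = 382.6 × 0.96 = 367.3 N·m clockwise.
Hanging mass: 22 × 9.81 = 215.8 N down at 1.2 m → arm 1.2 m, τ = 215.8 × 1.2 = 259 N·m clockwise.
Net moment of the loads = 912.8 N·m clockwise.
The upward force F acts at a point 1.2 m from the left end, arm 1.2 m, giving F × 1.2 counterclockwise.
For rotational equilibrium, F × 1.2 = 912.8, so F = 912.8 / 1.2 = 761 N.

F ≈ 761 N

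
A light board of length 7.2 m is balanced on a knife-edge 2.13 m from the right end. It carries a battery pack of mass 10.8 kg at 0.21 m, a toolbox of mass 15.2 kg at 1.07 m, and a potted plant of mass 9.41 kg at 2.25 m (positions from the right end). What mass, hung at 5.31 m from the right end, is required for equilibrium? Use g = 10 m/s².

Sum moments about the knife-edge (at 2.13 m from the right end) (the support reaction has zero arm there).
Battery pack: 10.8 × 10 = 108 N down at 0.21 m → arm 1.92 m, τ = 108 × 1.92 = 207.4 N·m clockwise.
Toolbox: 15.2 × 10 = 152 N down at 1.07 m → arm 1.06 m, τ = 152 × 1.06 = 161.1 N·m clockwise.
Potted plant: 9.41 × 10 = 94.1 N down at 2.25 m → arm 0.12 m, τ = 94.1 × 0.12 = 11.29 N·m counterclockwise.
Net moment of known loads = 357.2 N·m clockwise.
An unknown mass m at 5.31 m has arm 3.18 m; its moment is m·g·3.18 counterclockwise.
Στ = 0 ⇒ m × 10 × 3.18 = 357.2 ⇒ m = 357.2 / (10 × 3.18) = 11.2 kg.

m ≈ 11.2 kg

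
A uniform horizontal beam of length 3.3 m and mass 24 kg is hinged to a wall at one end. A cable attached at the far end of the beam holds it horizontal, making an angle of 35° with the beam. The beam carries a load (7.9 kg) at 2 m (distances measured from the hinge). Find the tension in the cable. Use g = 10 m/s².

T ≈ 293 N

Taking torques about the hinge:
Beam weight: 24 × 10 = 240 N down at 1.65 m → arm 1.65 m, τ = 240 × 1.65 = 396 N·m clockwise.
Load: 7.9 × 10 = 79 N down at 2 m → arm 2 m, τ = 79 × 2 = 158 N·m clockwise.
Total clockwise load moment = 554 N·m.
The cable tension T acts at 3.3 m; only its component perpendicular to the beam, T sinθ, produces torque. sin 35° = 0.5736.
Στ = 0 ⇒ T × 3.3 × 0.5736 = 554 ⇒ T = 554 / 1.893 = 293 N.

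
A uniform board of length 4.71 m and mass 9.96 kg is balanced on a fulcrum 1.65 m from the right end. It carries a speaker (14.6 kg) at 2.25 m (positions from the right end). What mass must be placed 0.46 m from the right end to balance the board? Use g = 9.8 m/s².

Take moments about the fulcrum (at 1.65 m from the right end).
Beam weight: 9.96 × 9.8 = 97.61 N down at 2.355 m → arm 0.705 m, τ = 97.61 × 0.705 = 68.82 N·m counterclockwise.
Speaker: 14.6 × 9.8 = 143.1 N down at 2.25 m → arm 0.6 m, τ = 143.1 × 0.6 = 85.86 N·m counterclockwise.
Net moment of known loads = 154.7 N·m counterclockwise.
An unknown mass m at 0.46 m has arm 1.19 m; its moment is m·g·1.19 clockwise.
Setting net torque to zero: m × 9.8 × 1.19 = 154.7 → m = 154.7 / (9.8 × 1.19) = 13.3 kg.

m ≈ 13.3 kg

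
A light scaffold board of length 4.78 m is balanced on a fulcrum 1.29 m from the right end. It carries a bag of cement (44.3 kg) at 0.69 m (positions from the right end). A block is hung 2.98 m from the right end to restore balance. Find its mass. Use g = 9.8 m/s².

About the fulcrum (at 1.29 m from the right end):
Bag of cement: 44.3 × 9.8 = 434.1 N down at 0.69 m → arm 0.6 m, τ = 434.1 × 0.6 = 260.5 N·m clockwise.
Net moment of known loads = 260.5 N·m clockwise.
An unknown mass m at 2.98 m has arm 1.69 m; its moment is m·g·1.69 counterclockwise.
Στ = 0 ⇒ m × 9.8 × 1.69 = 260.5 ⇒ m = 260.5 / (9.8 × 1.69) = 15.7 kg.

m ≈ 15.7 kg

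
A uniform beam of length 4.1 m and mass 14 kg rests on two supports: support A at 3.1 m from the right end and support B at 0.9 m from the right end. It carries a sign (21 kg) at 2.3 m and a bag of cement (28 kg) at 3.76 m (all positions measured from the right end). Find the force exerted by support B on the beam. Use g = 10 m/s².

Take moments about support A.
Beam weight: 14 × 10 = 140 N down at 2.05 m → arm 1.05 m, τ = 140 × 1.05 = 147 N·m clockwise.
Sign: 21 × 10 = 210 N down at 2.3 m → arm 0.8 m, τ = 210 × 0.8 = 168 N·m clockwise.
Bag of cement: 28 × 10 = 280 N down at 3.76 m → arm 0.66 m, τ = 280 × 0.66 = 184.8 N·m counterclockwise.
Net load moment about support A = 130.2 N·m clockwise.
Reaction R at support B is upward at 0.9 m, arm 2.2 m → moment R × 2.2 counterclockwise.
For rotational equilibrium, R × 2.2 = 130.2, so R = 59.2 N.

R_B ≈ 59.2 N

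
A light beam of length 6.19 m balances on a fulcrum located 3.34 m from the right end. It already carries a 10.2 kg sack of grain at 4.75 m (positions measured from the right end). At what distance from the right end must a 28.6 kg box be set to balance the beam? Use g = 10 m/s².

About the fulcrum (at 3.34 m from the right end):
Sack of grain: 10.2 × 10 = 102 N down at 4.75 m → arm 1.41 m, τ = 102 × 1.41 = 143.8 N·m counterclockwise.
Net moment of existing loads = 143.8 N·m counterclockwise.
The box weighs 28.6 × 10 = 286 N and must supply an equal clockwise moment, so its lever arm about the fulcrum is 143.8 / 286 = 0.503 m.
That puts it at 3.34 − 0.503 = 2.84 m from the right end.

x ≈ 2.84 m from the right end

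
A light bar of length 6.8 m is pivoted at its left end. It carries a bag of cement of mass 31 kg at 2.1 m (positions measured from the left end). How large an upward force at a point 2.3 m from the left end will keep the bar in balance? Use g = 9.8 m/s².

Taking torques about the left end:
Bag of cement: 31 × 9.8 = 303.8 N down at 2.1 m → arm 2.1 m, τ = 303.8 × 2.1 = 638 N·m clockwise.
Net moment of the loads = 638 N·m clockwise.
The upward force F acts at a point 2.3 m from the left end, arm 2.3 m, giving F × 2.3 counterclockwise.
Στ = 0 ⇒ F × 2.3 = 638 ⇒ F = 638 / 2.3 = 277 N.

F ≈ 277 N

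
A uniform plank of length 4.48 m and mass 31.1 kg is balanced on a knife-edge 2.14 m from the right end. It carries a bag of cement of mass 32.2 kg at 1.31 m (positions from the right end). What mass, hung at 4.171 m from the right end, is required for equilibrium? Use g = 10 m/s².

m ≈ 11.6 kg

About the knife-edge (at 2.14 m from the right end):
Beam weight: 31.1 × 10 = 311 N down at 2.24 m → arm 0.1 m, τ = 311 × 0.1 = 31.1 N·m counterclockwise.
Bag of cement: 32.2 × 10 = 322 N down at 1.31 m → arm 0.83 m, τ = 322 × 0.83 = 267.3 N·m clockwise.
Net moment of known loads = 236.2 N·m clockwise.
An unknown mass m at 4.171 m has arm 2.031 m; its moment is m·g·2.031 counterclockwise.
For rotational equilibrium, m × 10 × 2.031 = 236.2, so m = 236.2 / (10 × 2.031) = 11.6 kg.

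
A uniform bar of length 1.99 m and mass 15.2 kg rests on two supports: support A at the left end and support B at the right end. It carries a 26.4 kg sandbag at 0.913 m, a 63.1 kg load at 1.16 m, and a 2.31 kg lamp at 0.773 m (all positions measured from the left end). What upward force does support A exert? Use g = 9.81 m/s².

R_A ≈ 487 N

Sum moments about support B (its reaction then has zero moment arm).
Beam weight: 15.2 × 9.81 = 149.1 N down at 0.995 m → arm 0.995 m, τ = 149.1 × 0.995 = 148.4 N·m counterclockwise.
Sandbag: 26.4 × 9.81 = 259 N down at 0.913 m → arm 1.077 m, τ = 259 × 1.077 = 278.9 N·m counterclockwise.
Load: 63.1 × 9.81 = 619 N down at 1.16 m → arm 0.83 m, τ = 619 × 0.83 = 513.8 N·m counterclockwise.
Lamp: 2.31 × 9.81 = 22.66 N down at 0.773 m → arm 1.217 m, τ = 22.66 × 1.217 = 27.58 N·m counterclockwise.
Net load moment about support B = 968.7 N·m counterclockwise.
Reaction R at support A is upward at 0 m, arm 1.99 m → moment R × 1.99 clockwise.
Στ = 0 ⇒ R × 1.99 = 968.7 ⇒ R = 487 N.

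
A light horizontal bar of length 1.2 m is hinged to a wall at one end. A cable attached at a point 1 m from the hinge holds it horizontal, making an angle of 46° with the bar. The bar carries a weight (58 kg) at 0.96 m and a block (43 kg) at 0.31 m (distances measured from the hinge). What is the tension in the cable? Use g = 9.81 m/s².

Taking torques about the hinge:
Weight: 58 × 9.81 = 569 N down at 0.96 m → arm 0.96 m, τ = 569 × 0.96 = 546.2 N·m clockwise.
Block: 43 × 9.81 = 421.8 N down at 0.31 m → arm 0.31 m, τ = 421.8 × 0.31 = 130.8 N·m clockwise.
Total clockwise load moment = 677 N·m.
The cable tension T acts at 1 m; only its component perpendicular to the bar, T sinθ, produces torque. sin 46° = 0.7193.
Setting net torque to zero: T × 1 × 0.7193 = 677 → T = 677 / 0.7193 = 941 N.

T ≈ 941 N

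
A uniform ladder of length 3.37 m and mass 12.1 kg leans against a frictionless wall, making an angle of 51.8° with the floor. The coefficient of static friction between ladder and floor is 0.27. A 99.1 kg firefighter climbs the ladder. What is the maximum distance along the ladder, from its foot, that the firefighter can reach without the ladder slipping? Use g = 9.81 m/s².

About the foot of the ladder:
Ladder weight 12.1×9.81 = 118.7 N acts at 1.685 m along the ladder; its horizontal arm is 1.685·cos51.8° = 1.042 m → τ = 123.7 N·m clockwise.
Firefighter weight 99.1×9.81 = 972.2 N at distance d → arm d·cos51.8° → τ = 972.2·d·0.6184 clockwise.
Wall normal N at the top has arm L sinθ = 2.648 m counterclockwise, so Στ = 0 gives N·2.648 = 123.7 + 601.2·d.
ΣFy = 0 ⇒ N_floor = 1091 N, so the maximum friction is μ_s·N_floor = 0.27×1091 = 294.6 N. ΣFx = 0 ⇒ N_wall = f, so at the slipping point N = 294.6 N.
Substituting: 294.6×2.648 = 123.7 + 601.2·d ⇒ d = (780.1 − 123.7) / 601.2 = 1.09 m.

d ≈ 1.09 m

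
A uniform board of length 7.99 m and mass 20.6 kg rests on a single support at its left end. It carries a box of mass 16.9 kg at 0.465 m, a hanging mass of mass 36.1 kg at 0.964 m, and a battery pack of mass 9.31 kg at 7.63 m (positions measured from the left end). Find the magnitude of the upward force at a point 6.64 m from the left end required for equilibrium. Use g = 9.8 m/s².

About the left end:
Beam weight: 20.6 × 9.8 = 201.9 N down at 3.995 m → arm 3.995 m, τ = 201.9 × 3.995 = 806.6 N·m clockwise.
Box: 16.9 × 9.8 = 165.6 N down at 0.465 m → arm 0.465 m, τ = 165.6 × 0.465 = 77 N·m clockwise.
Hanging mass: 36.1 × 9.8 = 353.8 N down at 0.964 m → arm 0.964 m, τ = 353.8 × 0.964 = 341.1 N·m clockwise.
Battery pack: 9.31 × 9.8 = 91.24 N down at 7.63 m → arm 7.63 m, τ = 91.24 × 7.63 = 696.2 N·m clockwise.
Net moment of the loads = 1921 N·m clockwise.
The upward force F acts at a point 6.64 m from the left end, arm 6.64 m, giving F × 6.64 counterclockwise.
Balancing moments: F × 6.64 = 1921, giving F = 1921 / 6.64 = 289 N.

F ≈ 289 N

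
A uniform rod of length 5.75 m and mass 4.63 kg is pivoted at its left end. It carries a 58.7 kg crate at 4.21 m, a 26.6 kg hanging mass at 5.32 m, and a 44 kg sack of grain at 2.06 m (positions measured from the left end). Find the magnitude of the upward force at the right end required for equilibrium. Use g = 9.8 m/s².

F ≈ 840 N

Sum moments about the left end (the unknown pivot reaction has zero arm there).
Beam weight: 4.63 × 9.8 = 45.37 N down at 2.875 m → arm 2.875 m, τ = 45.37 × 2.875 = 130.4 N·m clockwise.
Crate: 58.7 × 9.8 = 575.3 N down at 4.21 m → arm 4.21 m, τ = 575.3 × 4.21 = 2422 N·m clockwise.
Hanging mass: 26.6 × 9.8 = 260.7 N down at 5.32 m → arm 5.32 m, τ = 260.7 × 5.32 = 1387 N·m clockwise.
Sack of grain: 44 × 9.8 = 431.2 N down at 2.06 m → arm 2.06 m, τ = 431.2 × 2.06 = 888.3 N·m clockwise.
Net moment of the loads = 4828 N·m clockwise.
The upward force F acts at the right end, arm 5.75 m, giving F × 5.75 counterclockwise.
For rotational equilibrium, F × 5.75 = 4828, so F = 4828 / 5.75 = 840 N.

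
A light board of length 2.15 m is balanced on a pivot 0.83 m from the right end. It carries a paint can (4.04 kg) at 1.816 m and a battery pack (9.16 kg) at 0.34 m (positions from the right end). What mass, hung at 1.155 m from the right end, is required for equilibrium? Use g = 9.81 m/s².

m ≈ 1.55 kg

Take moments about the pivot (at 0.83 m from the right end).
Paint can: 4.04 × 9.81 = 39.63 N down at 1.816 m → arm 0.986 m, τ = 39.63 × 0.986 = 39.08 N·m counterclockwise.
Battery pack: 9.16 × 9.81 = 89.86 N down at 0.34 m → arm 0.49 m, τ = 89.86 × 0.49 = 44.03 N·m clockwise.
Net moment of known loads = 4.95 N·m clockwise.
An unknown mass m at 1.155 m has arm 0.325 m; its moment is m·g·0.325 counterclockwise.
Balancing moments: m × 9.81 × 0.325 = 4.95, giving m = 4.95 / (9.81 × 0.325) = 1.55 kg.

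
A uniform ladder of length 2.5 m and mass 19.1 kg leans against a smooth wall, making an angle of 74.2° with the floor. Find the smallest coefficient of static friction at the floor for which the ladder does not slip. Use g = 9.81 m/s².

Taking torques about the foot of the ladder:
Ladder weight 19.1×9.81 = 187.4 N acts at 1.25 m along the ladder; its horizontal arm is 1.25·cos74.2° = 0.3404 m → τ = 63.79 N·m clockwise.
Wall normal N acts horizontally at the top; its moment arm is the height L sinθ = 2.5·sin74.2° = 2.406 m, counterclockwise.
For rotational equilibrium, N × 2.406 = 63.79, so N = 26.51 N.
ΣFx = 0 ⇒ f = N_wall = 26.51 N. ΣFy = 0 ⇒ N_floor = 187.4 N.
μ_min = f / N_floor = 26.51 / 187.4 = 0.141.

μ_min ≈ 0.141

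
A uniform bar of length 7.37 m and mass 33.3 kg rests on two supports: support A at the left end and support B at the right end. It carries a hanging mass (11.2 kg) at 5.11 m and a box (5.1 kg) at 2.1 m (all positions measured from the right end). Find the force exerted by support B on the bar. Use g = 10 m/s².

Take moments about support A.
Beam weight: 33.3 × 10 = 333 N down at 3.685 m → arm 3.685 m, τ = 333 × 3.685 = 1227 N·m clockwise.
Hanging mass: 11.2 × 10 = 112 N down at 5.11 m → arm 2.26 m, τ = 112 × 2.26 = 253.1 N·m clockwise.
Box: 5.1 × 10 = 51 N down at 2.1 m → arm 5.27 m, τ = 51 × 5.27 = 268.8 N·m clockwise.
Net load moment about support A = 1749 N·m clockwise.
Reaction R at support B is upward at 0 m, arm 7.37 m → moment R × 7.37 counterclockwise.
Στ = 0 ⇒ R × 7.37 = 1749 ⇒ R = 237 N.

R_B ≈ 237 N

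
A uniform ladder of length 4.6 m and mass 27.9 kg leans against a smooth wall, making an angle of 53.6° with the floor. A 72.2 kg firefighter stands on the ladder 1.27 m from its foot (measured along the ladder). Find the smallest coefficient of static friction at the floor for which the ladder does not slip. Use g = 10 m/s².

Take moments about the foot of the ladder.
Ladder weight 27.9×10 = 279 N acts at 2.3 m along the ladder; its horizontal arm is 2.3·cos53.6° = 1.365 m → τ = 380.8 N·m clockwise.
Firefighter: 72.2×10 = 722 N at 1.27 m → arm 0.7536 m → τ = 544.1 N·m clockwise.
Wall normal N acts horizontally at the top; its moment arm is the height L sinθ = 4.6·sin53.6° = 3.703 m, counterclockwise.
Balancing moments: N × 3.703 = 924.9, giving N = 249.8 N.
ΣFx = 0 ⇒ f = N_wall = 249.8 N. ΣFy = 0 ⇒ N_floor = 1001 N.
μ_min = f / N_floor = 249.8 / 1001 = 0.25.

μ_min ≈ 0.25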